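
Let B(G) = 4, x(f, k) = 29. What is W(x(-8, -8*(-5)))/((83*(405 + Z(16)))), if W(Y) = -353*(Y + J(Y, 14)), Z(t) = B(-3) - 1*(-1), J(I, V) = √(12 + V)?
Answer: -10237/34030 - 353*√26/34030 ≈ -0.35372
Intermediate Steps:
Z(t) = 5 (Z(t) = 4 - 1*(-1) = 4 + 1 = 5)
W(Y) = -353*Y - 353*√26 (W(Y) = -353*(Y + √(12 + 14)) = -353*(Y + √26) = -353*Y - 353*√26)
W(x(-8, -8*(-5)))/((83*(405 + Z(16)))) = (-353*29 - 353*√26)/((83*(405 + 5))) = (-10237 - 353*√26)/((83*410)) = (-10237 - 353*√26)/34030 = (-10237 - 353*√26)*(1/34030) = -10237/34030 - 353*√26/34030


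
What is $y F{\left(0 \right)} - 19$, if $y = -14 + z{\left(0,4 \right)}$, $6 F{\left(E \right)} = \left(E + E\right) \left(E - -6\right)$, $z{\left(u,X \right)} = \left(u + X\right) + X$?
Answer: $-19$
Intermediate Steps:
$z{\left(u,X \right)} = u + 2 X$ ($z{\left(u,X \right)} = \left(X + u\right) + X = u + 2 X$)
$F{\left(E \right)} = \frac{E \left(6 + E\right)}{3}$ ($F{\left(E \right)} = \frac{\left(E + E\right) \left(E - -6\right)}{6} = \frac{2 E \left(E + 6\right)}{6} = \frac{2 E \left(6 + E\right)}{6} = \frac{E \left(6 + E\right)}{3}$)
$y = -6$ ($y = -14 + \left(0 + 2 \cdot 4\right) = -14 + \left(0 + 8\right) = -14 + 8 = -6$)
$y F{\left(0 \right)} - 19 = - 6 \cdot \frac{1}{3} \cdot 0 \left(6 + 0\right) - 19 = - 6 \cdot \frac{1}{3} \cdot 0 \cdot 6 - 19 = \left(-6\right) 0 - 19 = 0 - 19 = -19$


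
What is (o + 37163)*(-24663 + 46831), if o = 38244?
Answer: 1671622376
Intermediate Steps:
(o + 37163)*(-24663 + 46831) = (38244 + 37163)*(-24663 + 46831) = 75407*22168 = 1671622376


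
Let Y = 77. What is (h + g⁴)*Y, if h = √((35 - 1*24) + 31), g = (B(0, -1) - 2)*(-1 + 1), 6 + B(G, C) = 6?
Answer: 77*√42 ≈ 499.02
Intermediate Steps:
B(G, C) = 0 (B(G, C) = -6 + 6 = 0)
g = 0 (g = (0 - 2)*(-1 + 1) = -2*0 = 0)
h = √42 (h = √((35 - 24) + 31) = √(11 + 31) = √42 ≈ 6.4807)
(h + g⁴)*Y = (√42 + 0⁴)*77 = (√42 + 0)*77 = √42*77 = 77*√42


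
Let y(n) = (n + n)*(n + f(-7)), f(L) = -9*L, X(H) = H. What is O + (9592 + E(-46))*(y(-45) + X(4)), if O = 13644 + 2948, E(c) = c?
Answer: -15409744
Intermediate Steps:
y(n) = 2*n*(63 + n) (y(n) = (n + n)*(n - 9*(-7)) = (2*n)*(n + 63) = (2*n)*(63 + n) = 2*n*(63 + n))
O = 16592
O + (9592 + E(-46))*(y(-45) + X(4)) = 16592 + (9592 - 46)*(2*(-45)*(63 - 45) + 4) = 16592 + 9546*(2*(-45)*18 + 4) = 16592 + 9546*(-1620 + 4) = 16592 + 9546*(-1616) = 16592 - 15426336 = -15409744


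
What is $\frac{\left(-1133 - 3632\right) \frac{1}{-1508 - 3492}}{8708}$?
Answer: $\frac{953}{8708000} \approx 0.00010944$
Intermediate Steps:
$\frac{\left(-1133 - 3632\right) \frac{1}{-1508 - 3492}}{8708} = - \frac{4765}{-5000} \cdot \frac{1}{8708} = \left(-4765\right) \left(- \frac{1}{5000}\right) \frac{1}{8708} = \frac{953}{1000} \cdot \frac{1}{8708} = \frac{953}{8708000}$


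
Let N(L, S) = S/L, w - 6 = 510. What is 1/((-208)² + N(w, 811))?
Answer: 516/22325035 ≈ 2.3113e-5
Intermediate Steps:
w = 516 (w = 6 + 510 = 516)
1/((-208)² + N(w, 811)) = 1/((-208)² + 811/516) = 1/(43264 + 811*(1/516)) = 1/(43264 + 811/516) = 1/(22325035/516) = 516/22325035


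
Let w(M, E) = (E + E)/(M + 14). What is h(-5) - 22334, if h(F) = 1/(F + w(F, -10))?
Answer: -1451719/65 ≈ -22334.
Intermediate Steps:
w(M, E) = 2*E/(14 + M) (w(M, E) = (2*E)/(14 + M) = 2*E/(14 + M))
h(F) = 1/(F - 20/(14 + F)) (h(F) = 1/(F + 2*(-10)/(14 + F)) = 1/(F - 20/(14 + F)))
h(-5) - 22334 = (14 - 5)/(-20 - 5*(14 - 5)) - 22334 = 9/(-20 - 5*9) - 22334 = 9/(-20 - 45) - 22334 = 9/(-65) - 22334 = -1/65*9 - 22334 = -9/65 - 22334 = -1451719/65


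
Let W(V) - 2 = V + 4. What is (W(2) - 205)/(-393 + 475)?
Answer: -197/82 ≈ -2.4024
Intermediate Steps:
W(V) = 6 + V (W(V) = 2 + (V + 4) = 2 + (4 + V) = 6 + V)
(W(2) - 205)/(-393 + 475) = ((6 + 2) - 205)/(-393 + 475) = (8 - 205)/82 = -197*1/82 = -197/82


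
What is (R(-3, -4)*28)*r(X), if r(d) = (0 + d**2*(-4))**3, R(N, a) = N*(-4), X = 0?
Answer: 0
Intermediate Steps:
R(N, a) = -4*N
r(d) = -64*d**6 (r(d) = (0 - 4*d**2)**3 = (-4*d**2)**3 = -64*d**6)
(R(-3, -4)*28)*r(X) = (-4*(-3)*28)*(-64*0**6) = (12*28)*(-64*0) = 336*0 = 0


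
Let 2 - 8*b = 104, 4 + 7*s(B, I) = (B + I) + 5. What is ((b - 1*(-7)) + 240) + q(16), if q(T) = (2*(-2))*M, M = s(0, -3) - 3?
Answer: 6927/28 ≈ 247.39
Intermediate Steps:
s(B, I) = 1/7 + B/7 + I/7 (s(B, I) = -4/7 + ((B + I) + 5)/7 = -4/7 + (5 + B + I)/7 = -4/7 + (5/7 + B/7 + I/7) = 1/7 + B/7 + I/7)
M = -23/7 (M = (1/7 + (1/7)*0 + (1/7)*(-3)) - 3 = (1/7 + 0 - 3/7) - 3 = -2/7 - 3 = -23/7 ≈ -3.2857)
b = -51/4 (b = 1/4 - 1/8*104 = 1/4 - 13 = -51/4 ≈ -12.750)
q(T) = 92/7 (q(T) = (2*(-2))*(-23/7) = -4*(-23/7) = 92/7)
((b - 1*(-7)) + 240) + q(16) = ((-51/4 - 1*(-7)) + 240) + 92/7 = ((-51/4 + 7) + 240) + 92/7 = (-23/4 + 240) + 92/7 = 937/4 + 92/7 = 6927/28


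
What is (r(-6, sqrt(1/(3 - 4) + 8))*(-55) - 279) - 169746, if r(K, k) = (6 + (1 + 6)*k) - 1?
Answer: -170300 - 385*sqrt(7) ≈ -1.7132e+5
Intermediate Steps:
r(K, k) = 5 + 7*k (r(K, k) = (6 + 7*k) - 1 = 5 + 7*k)
(r(-6, sqrt(1/(3 - 4) + 8))*(-55) - 279) - 169746 = ((5 + 7*sqrt(1/(3 - 4) + 8))*(-55) - 279) - 169746 = ((5 + 7*sqrt(1/(-1) + 8))*(-55) - 279) - 169746 = ((5 + 7*sqrt(-1 + 8))*(-55) - 279) - 169746 = ((5 + 7*sqrt(7))*(-55) - 279) - 169746 = ((-275 - 385*sqrt(7)) - 279) - 169746 = (-554 - 385*sqrt(7)) - 169746 = -170300 - 385*sqrt(7)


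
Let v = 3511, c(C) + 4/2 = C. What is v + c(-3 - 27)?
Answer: 3479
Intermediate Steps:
c(C) = -2 + C
v + c(-3 - 27) = 3511 + (-2 + (-3 - 27)) = 3511 + (-2 - 30) = 3511 - 32 = 3479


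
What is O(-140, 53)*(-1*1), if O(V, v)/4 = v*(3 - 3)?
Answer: 0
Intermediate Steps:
O(V, v) = 0 (O(V, v) = 4*(v*(3 - 3)) = 4*(v*0) = 4*0 = 0)
O(-140, 53)*(-1*1) = 0*(-1*1) = 0*(-1) = 0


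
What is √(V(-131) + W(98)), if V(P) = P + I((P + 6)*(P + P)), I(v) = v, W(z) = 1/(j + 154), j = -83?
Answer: 5*√6577298/71 ≈ 180.61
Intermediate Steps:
W(z) = 1/71 (W(z) = 1/(-83 + 154) = 1/71)
V(P) = P + 2*P*(6 + P) (V(P) = P + (P + 6)*(P + P) = P + (6 + P)*(2*P) = P + 2*P*(6 + P))
√(V(-131) + W(98)) = √(-131*(13 + 2*(-131)) + 1/71) = √(-131*(13 - 262) + 1/71) = √(-131*(-249) + 1/71) = √(32619 + 1/71) = √(2315950/71) = 5*√6577298/71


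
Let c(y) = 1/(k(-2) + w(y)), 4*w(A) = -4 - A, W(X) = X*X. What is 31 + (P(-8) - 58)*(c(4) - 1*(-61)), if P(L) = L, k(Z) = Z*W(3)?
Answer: -39917/10 ≈ -3991.7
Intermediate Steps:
W(X) = X**2
k(Z) = 9*Z (k(Z) = Z*3**2 = Z*9 = 9*Z)
w(A) = -1 - A/4 (w(A) = (-4 - A)/4 = -1 - A/4)
c(y) = 1/(-19 - y/4) (c(y) = 1/(9*(-2) + (-1 - y/4)) = 1/(-18 + (-1 - y/4)) = 1/(-19 - y/4))
31 + (P(-8) - 58)*(c(4) - 1*(-61)) = 31 + (-8 - 58)*(-4/(76 + 4) - 1*(-61)) = 31 - 66*(-4/80 + 61) = 31 - 66*(-4*1/80 + 61) = 31 - 66*(-1/20 + 61) = 31 - 66*1219/20 = 31 - 40227/10 = -39917/10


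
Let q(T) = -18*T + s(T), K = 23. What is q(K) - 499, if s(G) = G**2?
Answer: -384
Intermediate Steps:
q(T) = T**2 - 18*T (q(T) = -18*T + T**2 = T**2 - 18*T)
q(K) - 499 = 23*(-18 + 23) - 499 = 23*5 - 499 = 115 - 499 = -384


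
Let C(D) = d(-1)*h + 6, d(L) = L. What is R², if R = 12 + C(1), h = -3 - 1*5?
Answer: 676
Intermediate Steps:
h = -8 (h = -3 - 5 = -8)
C(D) = 14 (C(D) = -1*(-8) + 6 = 8 + 6 = 14)
R = 26 (R = 12 + 14 = 26)
R² = 26² = 676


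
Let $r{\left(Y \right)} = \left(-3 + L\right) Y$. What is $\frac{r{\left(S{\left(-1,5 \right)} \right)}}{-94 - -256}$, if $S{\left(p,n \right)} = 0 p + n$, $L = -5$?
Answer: $- \frac{20}{81} \approx -0.24691$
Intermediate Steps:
$S{\left(p,n \right)} = n$ ($S{\left(p,n \right)} = 0 + n = n$)
$r{\left(Y \right)} = - 8 Y$ ($r{\left(Y \right)} = \left(-3 - 5\right) Y = - 8 Y$)
$\frac{r{\left(S{\left(-1,5 \right)} \right)}}{-94 - -256} = \frac{\left(-8\right) 5}{-94 - -256} = - \frac{40}{-94 + 256} = - \frac{40}{162} = \left(-40\right) \frac{1}{162} = - \frac{20}{81}$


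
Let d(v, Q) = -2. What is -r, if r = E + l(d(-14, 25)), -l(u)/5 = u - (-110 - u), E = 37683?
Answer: -37153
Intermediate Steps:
l(u) = -550 - 10*u (l(u) = -5*(u - (-110 - u)) = -5*(u + (110 + u)) = -5*(110 + 2*u) = -550 - 10*u)
r = 37153 (r = 37683 + (-550 - 10*(-2)) = 37683 + (-550 + 20) = 37683 - 530 = 37153)
-r = -1*37153 = -37153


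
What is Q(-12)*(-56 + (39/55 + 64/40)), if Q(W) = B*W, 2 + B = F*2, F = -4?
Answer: -70872/11 ≈ -6442.9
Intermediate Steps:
B = -10 (B = -2 - 4*2 = -2 - 8 = -10)
Q(W) = -10*W
Q(-12)*(-56 + (39/55 + 64/40)) = (-10*(-12))*(-56 + (39/55 + 64/40)) = 120*(-56 + (39*(1/55) + 64*(1/40))) = 120*(-56 + (39/55 + 8/5)) = 120*(-56 + 127/55) = 120*(-2953/55) = -70872/11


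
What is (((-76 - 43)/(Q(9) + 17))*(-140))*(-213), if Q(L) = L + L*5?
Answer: -49980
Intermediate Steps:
Q(L) = 6*L (Q(L) = L + 5*L = 6*L)
(((-76 - 43)/(Q(9) + 17))*(-140))*(-213) = (((-76 - 43)/(6*9 + 17))*(-140))*(-213) = (-119/(54 + 17)*(-140))*(-213) = (-119/71*(-140))*(-213) = (-119*1/71*(-140))*(-213) = -119/71*(-140)*(-213) = (16660/71)*(-213) = -49980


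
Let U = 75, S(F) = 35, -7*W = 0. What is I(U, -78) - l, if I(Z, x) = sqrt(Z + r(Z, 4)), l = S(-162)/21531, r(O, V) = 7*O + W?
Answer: -35/21531 + 10*sqrt(6) ≈ 24.493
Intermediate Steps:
W = 0 (W = -1/7*0 = 0)
r(O, V) = 7*O (r(O, V) = 7*O + 0 = 7*O)
l = 35/21531 ≈ 0.0016256
I(Z, x) = 2*sqrt(2)*sqrt(Z) (I(Z, x) = sqrt(Z + 7*Z) = sqrt(8*Z) = 2*sqrt(2)*sqrt(Z))
I(U, -78) - l = 2*sqrt(2)*sqrt(75) - 1*35/21531 = 2*sqrt(2)*(5*sqrt(3)) - 35/21531 = 10*sqrt(6) - 35/21531 = -35/21531 + 10*sqrt(6)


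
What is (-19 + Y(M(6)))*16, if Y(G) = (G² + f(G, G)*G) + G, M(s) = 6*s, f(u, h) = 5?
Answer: 23888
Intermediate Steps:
Y(G) = G² + 6*G (Y(G) = (G² + 5*G) + G = G² + 6*G)
(-19 + Y(M(6)))*16 = (-19 + (6*6)*(6 + 6*6))*16 = (-19 + 36*(6 + 36))*16 = (-19 + 36*42)*16 = (-19 + 1512)*16 = 1493*16 = 23888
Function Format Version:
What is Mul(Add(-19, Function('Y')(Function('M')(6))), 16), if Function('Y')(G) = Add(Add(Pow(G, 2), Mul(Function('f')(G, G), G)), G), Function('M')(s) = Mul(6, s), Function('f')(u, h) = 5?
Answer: 23888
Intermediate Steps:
Function('Y')(G) = Add(Pow(G, 2), Mul(6, G)) (Function('Y')(G) = Add(Add(Pow(G, 2), Mul(5, G)), G) = Add(Pow(G, 2), Mul(6, G)))
Mul(Add(-19, Function('Y')(Function('M')(6))), 16) = Mul(Add(-19, Mul(Mul(6, 6), Add(6, Mul(6, 6)))), 16) = Mul(Add(-19, Mul(36, Add(6, 36))), 16) = Mul(Add(-19, Mul(36, 42)), 16) = Mul(Add(-19, 1512), 16) = Mul(1493, 16) = 23888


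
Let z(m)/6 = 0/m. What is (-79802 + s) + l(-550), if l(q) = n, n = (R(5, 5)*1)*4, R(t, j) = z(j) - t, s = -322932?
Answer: -402754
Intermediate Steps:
z(m) = 0 (z(m) = 6*(0/m) = 6*0 = 0)
R(t, j) = -t (R(t, j) = 0 - t = -t)
n = -20 (n = (-1*5*1)*4 = -5*1*4 = -5*4 = -20)
l(q) = -20
(-79802 + s) + l(-550) = (-79802 - 322932) - 20 = -402734 - 20 = -402754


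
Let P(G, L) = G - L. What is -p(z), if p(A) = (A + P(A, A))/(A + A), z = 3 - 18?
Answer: -1/2 ≈ -0.50000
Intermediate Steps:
z = -15
p(A) = 1/2 (p(A) = (A + (A - A))/(A + A) = (A + 0)/((2*A)) = A*(1/(2*A)) = 1/2)
-p(z) = -1*1/2 = -1/2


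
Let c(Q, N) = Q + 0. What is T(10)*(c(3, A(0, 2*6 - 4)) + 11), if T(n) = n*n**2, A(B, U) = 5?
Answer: 14000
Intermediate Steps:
c(Q, N) = Q
T(n) = n**3
T(10)*(c(3, A(0, 2*6 - 4)) + 11) = 10**3*(3 + 11) = 1000*14 = 14000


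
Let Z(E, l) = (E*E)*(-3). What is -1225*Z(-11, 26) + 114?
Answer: 444789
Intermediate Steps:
Z(E, l) = -3*E² (Z(E, l) = E²*(-3) = -3*E²)
-1225*Z(-11, 26) + 114 = -(-3675)*(-11)² + 114 = -(-3675)*121 + 114 = -1225*(-363) + 114 = 444675 + 114 = 444789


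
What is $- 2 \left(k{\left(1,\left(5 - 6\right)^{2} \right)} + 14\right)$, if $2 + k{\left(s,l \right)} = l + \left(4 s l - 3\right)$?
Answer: $-28$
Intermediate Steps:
$k{\left(s,l \right)} = -5 + l + 4 l s$ ($k{\left(s,l \right)} = -2 + \left(l + \left(4 s l - 3\right)\right) = -2 + \left(l + \left(4 l s - 3\right)\right) = -2 + \left(l + \left(-3 + 4 l s\right)\right) = -2 + \left(-3 + l + 4 l s\right) = -5 + l + 4 l s$)
$- 2 \left(k{\left(1,\left(5 - 6\right)^{2} \right)} + 14\right) = - 2 \left(\left(-5 + \left(5 - 6\right)^{2} + 4 \left(5 - 6\right)^{2} \cdot 1\right) + 14\right) = - 2 \left(\left(-5 + \left(-1\right)^{2} + 4 \left(-1\right)^{2} \cdot 1\right) + 14\right) = - 2 \left(\left(-5 + 1 + 4 \cdot 1 \cdot 1\right) + 14\right) = - 2 \left(\left(-5 + 1 + 4\right) + 14\right) = - 2 \left(0 + 14\right) = \left(-2\right) 14 = -28$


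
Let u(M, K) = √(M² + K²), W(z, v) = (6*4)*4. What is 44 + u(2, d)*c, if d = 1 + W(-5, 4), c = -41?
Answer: 44 - 41*√9413 ≈ -3933.8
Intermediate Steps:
W(z, v) = 96 (W(z, v) = 24*4 = 96)
d = 97 (d = 1 + 96 = 97)
u(M, K) = √(K² + M²)
44 + u(2, d)*c = 44 + √(97² + 2²)*(-41) = 44 + √(9409 + 4)*(-41) = 44 + √9413*(-41) = 44 - 41*√9413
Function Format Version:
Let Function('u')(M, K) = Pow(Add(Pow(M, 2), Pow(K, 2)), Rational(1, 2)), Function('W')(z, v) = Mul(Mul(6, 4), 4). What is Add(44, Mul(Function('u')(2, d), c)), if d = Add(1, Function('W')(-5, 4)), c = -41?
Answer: Add(44, Mul(-41, Pow(9413, Rational(1, 2)))) ≈ -3933.8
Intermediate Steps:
Function('W')(z, v) = 96 (Function('W')(z, v) = Mul(24, 4) = 96)
d = 97 (d = Add(1, 96) = 97)
Function('u')(M, K) = Pow(Add(Pow(K, 2), Pow(M, 2)), Rational(1, 2))
Add(44, Mul(Function('u')(2, d), c)) = Add(44, Mul(Pow(Add(Pow(97, 2), Pow(2, 2)), Rational(1, 2)), -41)) = Add(44, Mul(Pow(Add(9409, 4), Rational(1, 2)), -41)) = Add(44, Mul(Pow(9413, Rational(1, 2)), -41)) = Add(44, Mul(-41, Pow(9413, Rational(1, 2))))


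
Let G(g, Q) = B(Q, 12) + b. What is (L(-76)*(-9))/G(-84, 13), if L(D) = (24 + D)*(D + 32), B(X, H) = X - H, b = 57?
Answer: -10296/29 ≈ -355.03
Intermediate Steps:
L(D) = (24 + D)*(32 + D)
G(g, Q) = 45 + Q (G(g, Q) = (Q - 1*12) + 57 = (Q - 12) + 57 = (-12 + Q) + 57 = 45 + Q)
(L(-76)*(-9))/G(-84, 13) = ((768 + (-76)² + 56*(-76))*(-9))/(45 + 13) = ((768 + 5776 - 4256)*(-9))/58 = (2288*(-9))*(1/58) = -20592*1/58 = -10296/29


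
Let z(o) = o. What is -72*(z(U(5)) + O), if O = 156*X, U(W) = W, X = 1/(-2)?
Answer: 5256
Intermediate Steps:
X = -1/2 (X = 1*(-1/2) = -1/2 ≈ -0.50000)
O = -78 (O = 156*(-1/2) = -78)
-72*(z(U(5)) + O) = -72*(5 - 78) = -72*(-73) = 5256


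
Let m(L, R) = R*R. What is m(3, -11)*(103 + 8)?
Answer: 13431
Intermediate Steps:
m(L, R) = R²
m(3, -11)*(103 + 8) = (-11)²*(103 + 8) = 121*111 = 13431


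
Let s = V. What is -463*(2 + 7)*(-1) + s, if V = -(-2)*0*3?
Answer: 4167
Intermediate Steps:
V = 0 (V = -2*0*3 = 0*3 = 0)
s = 0
-463*(2 + 7)*(-1) + s = -463*(2 + 7)*(-1) + 0 = -4167*(-1) + 0 = -463*(-9) + 0 = 4167 + 0 = 4167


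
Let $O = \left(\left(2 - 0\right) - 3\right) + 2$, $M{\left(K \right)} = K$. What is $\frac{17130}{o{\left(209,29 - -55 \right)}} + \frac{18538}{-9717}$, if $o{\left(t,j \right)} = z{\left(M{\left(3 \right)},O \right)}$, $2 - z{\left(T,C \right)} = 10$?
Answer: $- \frac{83300257}{38868} \approx -2143.2$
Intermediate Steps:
$O = 1$ ($O = \left(\left(2 + 0\right) - 3\right) + 2 = \left(2 - 3\right) + 2 = -1 + 2 = 1$)
$z{\left(T,C \right)} = -8$ ($z{\left(T,C \right)} = 2 - 10 = -8$)
$o{\left(t,j \right)} = -8$
$\frac{17130}{o{\left(209,29 - -55 \right)}} + \frac{18538}{-9717} = \frac{17130}{-8} + \frac{18538}{-9717} = 17130 \left(- \frac{1}{8}\right) + 18538 \left(- \frac{1}{9717}\right) = - \frac{8565}{4} - \frac{18538}{9717} = - \frac{83300257}{38868}$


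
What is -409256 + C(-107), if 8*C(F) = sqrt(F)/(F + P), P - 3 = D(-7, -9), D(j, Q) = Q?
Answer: -409256 - I*sqrt(107)/904 ≈ -4.0926e+5 - 0.011443*I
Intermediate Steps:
P = -6 (P = 3 - 9 = -6)
C(F) = sqrt(F)/(8*(-6 + F)) (C(F) = (sqrt(F)/(F - 6))/8 = (sqrt(F)/(-6 + F))/8 = sqrt(F)/(8*(-6 + F)))
-409256 + C(-107) = -409256 + sqrt(-107)/(8*(-6 - 107)) = -409256 + (1/8)*(I*sqrt(107))/(-113) = -409256 + (1/8)*(I*sqrt(107))*(-1/113) = -409256 - I*sqrt(107)/904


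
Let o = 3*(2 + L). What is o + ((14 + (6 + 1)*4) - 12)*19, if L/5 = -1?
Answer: 561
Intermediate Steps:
L = -5 (L = 5*(-1) = -5)
o = -9 (o = 3*(2 - 5) = 3*(-3) = -9)
o + ((14 + (6 + 1)*4) - 12)*19 = -9 + ((14 + (6 + 1)*4) - 12)*19 = -9 + ((14 + 7*4) - 12)*19 = -9 + ((14 + 28) - 12)*19 = -9 + (42 - 12)*19 = -9 + 30*19 = -9 + 570 = 561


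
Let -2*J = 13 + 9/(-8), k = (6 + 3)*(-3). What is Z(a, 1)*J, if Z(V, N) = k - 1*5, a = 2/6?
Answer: 190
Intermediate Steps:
a = ⅓ (a = 2*(⅙) = ⅓ ≈ 0.33333)
k = -27 (k = 9*(-3) = -27)
Z(V, N) = -32 (Z(V, N) = -27 - 1*5 = -27 - 5 = -32)
J = -95/16 (J = -(13 + 9/(-8))/2 = -(13 + 9*(-⅛))/2 = -(13 - 9/8)/2 = -½*95/8 = -95/16 ≈ -5.9375)
Z(a, 1)*J = -32*(-95/16) = 190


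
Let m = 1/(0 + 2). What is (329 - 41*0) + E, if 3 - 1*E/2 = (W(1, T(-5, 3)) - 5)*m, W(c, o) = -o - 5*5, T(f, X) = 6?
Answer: 371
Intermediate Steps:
m = 1/2 ≈ 0.50000
W(c, o) = -25 - o (W(c, o) = -o - 25 = -25 - o)
E = 42 (E = 6 - 2*((-25 - 1*6) - 5)/2 = 6 - 2*((-25 - 6) - 5)/2 = 6 - 2*(-31 - 5)/2 = 6 - (-72)/2 = 6 - 2*(-18) = 6 + 36 = 42)
(329 - 41*0) + E = (329 - 41*0) + 42 = (329 + 0) + 42 = 329 + 42 = 371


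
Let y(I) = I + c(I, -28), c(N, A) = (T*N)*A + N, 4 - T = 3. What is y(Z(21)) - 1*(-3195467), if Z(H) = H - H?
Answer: 3195467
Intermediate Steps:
T = 1 (T = 4 - 1*3 = 4 - 3 = 1)
c(N, A) = N + A*N (c(N, A) = (1*N)*A + N = N*A + N = A*N + N = N + A*N)
Z(H) = 0
y(I) = -26*I (y(I) = I + I*(1 - 28) = I + I*(-27) = I - 27*I = -26*I)
y(Z(21)) - 1*(-3195467) = -26*0 - 1*(-3195467) = 0 + 3195467 = 3195467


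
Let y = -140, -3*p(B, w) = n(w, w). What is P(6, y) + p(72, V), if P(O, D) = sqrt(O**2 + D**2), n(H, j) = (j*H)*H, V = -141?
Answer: 934407 + 2*sqrt(4909) ≈ 9.3455e+5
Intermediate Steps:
n(H, j) = j*H**2 (n(H, j) = (H*j)*H = j*H**2)
p(B, w) = -w**3/3 (p(B, w) = -w*w**2/3 = -w**3/3)
P(O, D) = sqrt(D**2 + O**2)
P(6, y) + p(72, V) = sqrt((-140)**2 + 6**2) - 1/3*(-141)**3 = sqrt(19600 + 36) - 1/3*(-2803221) = sqrt(19636) + 934407 = 2*sqrt(4909) + 934407 = 934407 + 2*sqrt(4909)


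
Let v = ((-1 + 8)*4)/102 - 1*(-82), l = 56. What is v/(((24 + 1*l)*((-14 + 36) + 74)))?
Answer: 1049/97920 ≈ 0.010713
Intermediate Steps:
v = 4196/51 (v = (7*4)*(1/102) + 82 = 28*(1/102) + 82 = 14/51 + 82 = 4196/51 ≈ 82.275)
v/(((24 + 1*l)*((-14 + 36) + 74))) = 4196/(51*(((24 + 1*56)*((-14 + 36) + 74)))) = 4196/(51*(((24 + 56)*(22 + 74)))) = 4196/(51*((80*96))) = (4196/51)/7680 = (4196/51)*(1/7680) = 1049/97920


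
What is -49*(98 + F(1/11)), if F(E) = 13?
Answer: -5439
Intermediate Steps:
-49*(98 + F(1/11)) = -49*(98 + 13) = -49*111 = -5439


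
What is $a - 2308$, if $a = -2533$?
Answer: $-4841$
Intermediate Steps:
$a - 2308 = -2533 - 2308 = -4841$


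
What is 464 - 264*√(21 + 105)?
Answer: 464 - 792*√14 ≈ -2499.4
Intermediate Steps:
464 - 264*√(21 + 105) = 464 - 792*√14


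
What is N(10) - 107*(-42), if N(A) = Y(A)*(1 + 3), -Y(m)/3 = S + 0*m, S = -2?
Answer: 4518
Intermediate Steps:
Y(m) = 6 (Y(m) = -3*(-2 + 0*m) = -3*(-2 + 0) = -3*(-2) = 6)
N(A) = 24 (N(A) = 6*(1 + 3) = 6*4 = 24)
N(10) - 107*(-42) = 24 - 107*(-42) = 24 + 4494 = 4518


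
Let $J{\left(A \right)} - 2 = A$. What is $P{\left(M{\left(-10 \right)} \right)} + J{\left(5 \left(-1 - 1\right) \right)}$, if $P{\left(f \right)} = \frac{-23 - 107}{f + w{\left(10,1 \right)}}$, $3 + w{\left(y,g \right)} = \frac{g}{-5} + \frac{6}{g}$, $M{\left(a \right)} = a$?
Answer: $\frac{181}{18} \approx 10.056$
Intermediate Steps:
$J{\left(A \right)} = 2 + A$
$w{\left(y,g \right)} = -3 + \frac{6}{g} - \frac{g}{5}$ ($w{\left(y,g \right)} = -3 + \left(\frac{g}{-5} + \frac{6}{g}\right) = -3 + \left(g \left(- \frac{1}{5}\right) + \frac{6}{g}\right) = -3 - \left(- \frac{6}{g} + \frac{g}{5}\right) = -3 + \frac{6}{g} - \frac{g}{5}$)
$P{\left(f \right)} = - \frac{130}{\frac{14}{5} + f}$ ($P{\left(f \right)} = \frac{-23 - 107}{f - \left(\frac{16}{5} - 6\right)} = - \frac{130}{f - - \frac{14}{5}} = - \frac{130}{f + \frac{14}{5}} = - \frac{130}{\frac{14}{5} + f}$)
$P{\left(M{\left(-10 \right)} \right)} + J{\left(5 \left(-1 - 1\right) \right)} = - \frac{650}{14 + 5 \left(-10\right)} + \left(2 + 5 \left(-1 - 1\right)\right) = - \frac{650}{14 - 50} + \left(2 + 5 \left(-2\right)\right) = - \frac{650}{-36} + \left(2 - 10\right) = \left(-650\right) \left(- \frac{1}{36}\right) - 8 = \frac{325}{18} - 8 = \frac{181}{18}$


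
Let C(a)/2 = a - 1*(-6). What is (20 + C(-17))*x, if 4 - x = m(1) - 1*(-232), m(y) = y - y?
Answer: 456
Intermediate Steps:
m(y) = 0
x = -228 (x = 4 - (0 - 1*(-232)) = 4 - (0 + 232) = 4 - 1*232 = 4 - 232 = -228)
C(a) = 12 + 2*a (C(a) = 2*(a - 1*(-6)) = 2*(a + 6) = 2*(6 + a) = 12 + 2*a)
(20 + C(-17))*x = (20 + (12 + 2*(-17)))*(-228) = (20 + (12 - 34))*(-228) = (20 - 22)*(-228) = -2*(-228) = 456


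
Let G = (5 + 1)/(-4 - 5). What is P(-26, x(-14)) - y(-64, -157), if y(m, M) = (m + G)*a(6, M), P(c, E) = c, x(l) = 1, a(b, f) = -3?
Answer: -220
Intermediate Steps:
G = -2/3 (G = 6/(-9) = 6*(-1/9) = -2/3 ≈ -0.66667)
y(m, M) = 2 - 3*m (y(m, M) = (m - 2/3)*(-3) = (-2/3 + m)*(-3) = 2 - 3*m)
P(-26, x(-14)) - y(-64, -157) = -26 - (2 - 3*(-64)) = -26 - (2 + 192) = -26 - 1*194 = -26 - 194 = -220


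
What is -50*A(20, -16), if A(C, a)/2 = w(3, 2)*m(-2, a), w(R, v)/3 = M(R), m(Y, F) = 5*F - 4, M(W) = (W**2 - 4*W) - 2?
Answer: -126000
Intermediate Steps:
M(W) = -2 + W**2 - 4*W
m(Y, F) = -4 + 5*F
w(R, v) = -6 - 12*R + 3*R**2 (w(R, v) = 3*(-2 + R**2 - 4*R) = -6 - 12*R + 3*R**2)
A(C, a) = 120 - 150*a (A(C, a) = 2*((-6 - 12*3 + 3*3**2)*(-4 + 5*a)) = 2*((-6 - 36 + 3*9)*(-4 + 5*a)) = 2*((-6 - 36 + 27)*(-4 + 5*a)) = 2*(-15*(-4 + 5*a)) = 2*(60 - 75*a) = 120 - 150*a)
-50*A(20, -16) = -50*(120 - 150*(-16)) = -50*(120 + 2400) = -50*2520 = -126000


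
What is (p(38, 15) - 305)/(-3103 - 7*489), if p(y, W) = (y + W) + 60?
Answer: 96/3263 ≈ 0.029421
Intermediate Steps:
p(y, W) = 60 + W + y (p(y, W) = (W + y) + 60 = 60 + W + y)
(p(38, 15) - 305)/(-3103 - 7*489) = ((60 + 15 + 38) - 305)/(-3103 - 7*489) = (113 - 305)/(-3103 - 3423) = -192/(-6526) = -192*(-1/6526) = 96/3263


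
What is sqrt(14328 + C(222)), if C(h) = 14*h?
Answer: 2*sqrt(4359) ≈ 132.05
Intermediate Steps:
sqrt(14328 + C(222)) = sqrt(14328 + 14*222) = sqrt(14328 + 3108) = sqrt(17436) = 2*sqrt(4359)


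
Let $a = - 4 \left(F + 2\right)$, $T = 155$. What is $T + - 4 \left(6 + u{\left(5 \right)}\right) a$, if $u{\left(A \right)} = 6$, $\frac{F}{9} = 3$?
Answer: $5723$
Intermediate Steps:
$F = 27$ ($F = 9 \cdot 3 = 27$)
$a = -116$ ($a = - 4 \left(27 + 2\right) = \left(-4\right) 29 = -116$)
$T + - 4 \left(6 + u{\left(5 \right)}\right) a = 155 + - 4 \left(6 + 6\right) \left(-116\right) = 155 + \left(-4\right) 12 \left(-116\right) = 155 - -5568 = 155 + 5568 = 5723$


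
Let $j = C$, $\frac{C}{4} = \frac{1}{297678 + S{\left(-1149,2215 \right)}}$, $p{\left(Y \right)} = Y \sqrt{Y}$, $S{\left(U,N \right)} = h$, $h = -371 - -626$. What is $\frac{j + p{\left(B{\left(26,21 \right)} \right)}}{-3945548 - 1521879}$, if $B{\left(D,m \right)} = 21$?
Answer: $- \frac{4}{1628926928391} - \frac{3 \sqrt{21}}{781061} \approx -1.7601 \cdot 10^{-5}$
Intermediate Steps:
$h = 255$ ($h = -371 + 626 = 255$)
$S{\left(U,N \right)} = 255$
$p{\left(Y \right)} = Y^{\frac{3}{2}}$
$C = \frac{4}{297933}$ ($C = \frac{4}{297678 + 255} = \frac{4}{297933} \approx 1.3426 \cdot 10^{-5}$)
$j = \frac{4}{297933} \approx 1.3426 \cdot 10^{-5}$
$\frac{j + p{\left(B{\left(26,21 \right)} \right)}}{-3945548 - 1521879} = \frac{\frac{4}{297933} + 21^{\frac{3}{2}}}{-3945548 - 1521879} = \frac{\frac{4}{297933} + 21 \sqrt{21}}{-5467427} = \left(\frac{4}{297933} + 21 \sqrt{21}\right) \left(- \frac{1}{5467427}\right) = - \frac{4}{1628926928391} - \frac{3 \sqrt{21}}{781061}$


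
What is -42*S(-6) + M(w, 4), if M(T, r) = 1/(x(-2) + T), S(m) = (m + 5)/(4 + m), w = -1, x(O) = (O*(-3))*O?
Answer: -274/13 ≈ -21.077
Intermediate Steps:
x(O) = -3*O² (x(O) = (-3*O)*O = -3*O²)
S(m) = (5 + m)/(4 + m)
M(T, r) = 1/(-12 + T) (M(T, r) = 1/(-3*(-2)² + T) = 1/(-3*4 + T) = 1/(-12 + T))
-42*S(-6) + M(w, 4) = -42*(5 - 6)/(4 - 6) + 1/(-12 - 1) = -42*(-1)/(-2) + 1/(-13) = -(-21)*(-1) - 1/13 = -42*½ - 1/13 = -21 - 1/13 = -274/13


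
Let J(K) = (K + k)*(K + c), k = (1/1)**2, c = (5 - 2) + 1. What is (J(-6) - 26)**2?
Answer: 256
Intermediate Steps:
c = 4 (c = 3 + 1 = 4)
k = 1 (k = 1**2 = 1)
J(K) = (1 + K)*(4 + K) (J(K) = (K + 1)*(K + 4) = (1 + K)*(4 + K))
(J(-6) - 26)**2 = ((4 + (-6)**2 + 5*(-6)) - 26)**2 = ((4 + 36 - 30) - 26)**2 = (10 - 26)**2 = (-16)**2 = 256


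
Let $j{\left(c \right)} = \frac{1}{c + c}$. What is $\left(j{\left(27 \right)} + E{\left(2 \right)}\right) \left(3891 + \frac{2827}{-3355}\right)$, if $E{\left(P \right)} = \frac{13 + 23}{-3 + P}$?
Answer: $- \frac{1152682807}{8235} \approx -1.3997 \cdot 10^{5}$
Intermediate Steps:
$j{\left(c \right)} = \frac{1}{2 c}$
$E{\left(P \right)} = \frac{36}{-3 + P}$
$\left(j{\left(27 \right)} + E{\left(2 \right)}\right) \left(3891 + \frac{2827}{-3355}\right) = \left(\frac{1}{2 \cdot 27} + \frac{36}{-3 + 2}\right) \left(3891 + \frac{2827}{-3355}\right) = \left(\frac{1}{2} \cdot \frac{1}{27} + \frac{36}{-1}\right) \left(3891 + 2827 \left(- \frac{1}{3355}\right)\right) = \left(\frac{1}{54} + 36 \left(-1\right)\right) \left(3891 - \frac{257}{305}\right) = \left(\frac{1}{54} - 36\right) \frac{1186498}{305} = \left(- \frac{1943}{54}\right) \frac{1186498}{305} = - \frac{1152682807}{8235}$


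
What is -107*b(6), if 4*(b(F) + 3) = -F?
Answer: 963/2 ≈ 481.50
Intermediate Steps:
b(F) = -3 - F/4 (b(F) = -3 + (-F)/4 = -3 - F/4)
-107*b(6) = -107*(-3 - 1/4*6) = -107*(-3 - 3/2) = -107*(-9/2) = 963/2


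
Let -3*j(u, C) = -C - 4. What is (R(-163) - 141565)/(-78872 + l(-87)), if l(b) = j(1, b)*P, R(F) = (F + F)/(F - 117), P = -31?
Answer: 59456811/32766020 ≈ 1.8146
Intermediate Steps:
j(u, C) = 4/3 + C/3 (j(u, C) = -(-C - 4)/3 = -(-4 - C)/3 = 4/3 + C/3)
R(F) = 2*F/(-117 + F) (R(F) = (2*F)/(-117 + F) = 2*F/(-117 + F))
l(b) = -124/3 - 31*b/3 (l(b) = (4/3 + b/3)*(-31) = -124/3 - 31*b/3)
(R(-163) - 141565)/(-78872 + l(-87)) = (2*(-163)/(-117 - 163) - 141565)/(-78872 + (-124/3 - 31/3*(-87))) = (2*(-163)/(-280) - 141565)/(-78872 + (-124/3 + 899)) = (2*(-163)*(-1/280) - 141565)/(-78872 + 2573/3) = (163/140 - 141565)/(-234043/3) = -19818937/140*(-3/234043) = 59456811/32766020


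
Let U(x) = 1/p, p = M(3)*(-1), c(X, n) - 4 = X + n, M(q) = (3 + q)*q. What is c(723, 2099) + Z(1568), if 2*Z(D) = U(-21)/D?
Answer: 159522047/56448 ≈ 2826.0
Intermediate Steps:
M(q) = q*(3 + q)
c(X, n) = 4 + X + n (c(X, n) = 4 + (X + n) = 4 + X + n)
p = -18 (p = (3*(3 + 3))*(-1) = (3*6)*(-1) = 18*(-1) = -18)
U(x) = -1/18 (U(x) = 1/(-18) = -1/18)
Z(D) = -1/(36*D) (Z(D) = (-1/(18*D))/2 = -1/(36*D))
c(723, 2099) + Z(1568) = (4 + 723 + 2099) - 1/36/1568 = 2826 - 1/36*1/1568 = 2826 - 1/56448 = 159522047/56448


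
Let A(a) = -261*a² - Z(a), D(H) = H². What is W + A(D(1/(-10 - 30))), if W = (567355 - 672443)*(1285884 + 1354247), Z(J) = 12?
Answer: -710261981542400261/2560000 ≈ -2.7745e+11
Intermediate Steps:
W = -277446086528 (W = -105088*2640131 = -277446086528)
A(a) = -12 - 261*a² (A(a) = -261*a² - 1*12 = -261*a² - 12 = -12 - 261*a²)
W + A(D(1/(-10 - 30))) = -277446086528 + (-12 - 261/(-10 - 30)⁴) = -277446086528 + (-12 - 261*((1/(-40))²)²) = -277446086528 + (-12 - 261*((-1/40)²)²) = -277446086528 + (-12 - 261*(1/1600)²) = -277446086528 + (-12 - 261*1/2560000) = -277446086528 + (-12 - 261/2560000) = -277446086528 - 30720261/2560000 = -710261981542400261/2560000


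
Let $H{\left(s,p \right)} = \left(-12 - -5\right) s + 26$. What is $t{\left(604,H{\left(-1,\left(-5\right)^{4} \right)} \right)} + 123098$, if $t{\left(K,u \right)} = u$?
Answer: $123131$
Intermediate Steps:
$H{\left(s,p \right)} = 26 - 7 s$ ($H{\left(s,p \right)} = \left(-12 + 5\right) s + 26 = - 7 s + 26 = 26 - 7 s$)
$t{\left(604,H{\left(-1,\left(-5\right)^{4} \right)} \right)} + 123098 = \left(26 - -7\right) + 123098 = \left(26 + 7\right) + 123098 = 33 + 123098 = 123131$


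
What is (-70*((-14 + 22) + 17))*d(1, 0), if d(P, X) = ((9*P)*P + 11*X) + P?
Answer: -17500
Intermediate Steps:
d(P, X) = P + 9*P**2 + 11*X (d(P, X) = (9*P**2 + 11*X) + P = P + 9*P**2 + 11*X)
(-70*((-14 + 22) + 17))*d(1, 0) = (-70*((-14 + 22) + 17))*(1 + 9*1**2 + 11*0) = (-70*(8 + 17))*(1 + 9*1 + 0) = (-70*25)*(1 + 9 + 0) = -1750*10 = -17500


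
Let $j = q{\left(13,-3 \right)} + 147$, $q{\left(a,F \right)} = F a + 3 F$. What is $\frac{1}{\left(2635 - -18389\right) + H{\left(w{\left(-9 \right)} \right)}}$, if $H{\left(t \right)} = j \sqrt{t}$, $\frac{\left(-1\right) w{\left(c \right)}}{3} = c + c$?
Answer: $\frac{1168}{24526629} - \frac{11 \sqrt{6}}{16351086} \approx 4.5974 \cdot 10^{-5}$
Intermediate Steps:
$q{\left(a,F \right)} = 3 F + F a$
$w{\left(c \right)} = - 6 c$ ($w{\left(c \right)} = - 3 \left(c + c\right) = - 3 \cdot 2 c = - 6 c$)
$j = 99$ ($j = - 3 \left(3 + 13\right) + 147 = \left(-3\right) 16 + 147 = -48 + 147 = 99$)
$H{\left(t \right)} = 99 \sqrt{t}$
$\frac{1}{\left(2635 - -18389\right) + H{\left(w{\left(-9 \right)} \right)}} = \frac{1}{\left(2635 - -18389\right) + 99 \sqrt{\left(-6\right) \left(-9\right)}} = \frac{1}{\left(2635 + 18389\right) + 99 \sqrt{54}} = \frac{1}{21024 + 99 \cdot 3 \sqrt{6}} = \frac{1}{21024 + 297 \sqrt{6}}$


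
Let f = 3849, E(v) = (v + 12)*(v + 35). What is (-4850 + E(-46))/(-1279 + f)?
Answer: -2238/1285 ≈ -1.7416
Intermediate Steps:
E(v) = (12 + v)*(35 + v)
(-4850 + E(-46))/(-1279 + f) = (-4850 + (420 + (-46)**2 + 47*(-46)))/(-1279 + 3849) = (-4850 + (420 + 2116 - 2162))/2570 = (-4850 + 374)*(1/2570) = -4476*1/2570 = -2238/1285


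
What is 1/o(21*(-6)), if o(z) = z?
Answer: -1/126 ≈ -0.0079365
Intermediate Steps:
1/o(21*(-6)) = 1/(21*(-6)) = 1/(-126) = -1/126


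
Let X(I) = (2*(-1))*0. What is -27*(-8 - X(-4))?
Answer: 216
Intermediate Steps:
X(I) = 0 (X(I) = -2*0 = 0)
-27*(-8 - X(-4)) = -27*(-8 - 1*0) = -27*(-8 + 0) = -27*(-8) = 216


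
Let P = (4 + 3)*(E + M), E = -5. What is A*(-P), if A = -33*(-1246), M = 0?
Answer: 1439130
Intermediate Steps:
P = -35 (P = (4 + 3)*(-5 + 0) = 7*(-5) = -35)
A = 41118
A*(-P) = 41118*(-1*(-35)) = 41118*35 = 1439130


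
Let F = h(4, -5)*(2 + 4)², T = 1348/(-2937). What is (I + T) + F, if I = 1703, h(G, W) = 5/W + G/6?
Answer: 4965119/2937 ≈ 1690.5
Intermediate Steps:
h(G, W) = 5/W + G/6 (h(G, W) = 5/W + G*(⅙) = 5/W + G/6)
T = -1348/2937 (T = 1348*(-1/2937) = -1348/2937 ≈ -0.45897)
F = -12 (F = (5/(-5) + (⅙)*4)*(2 + 4)² = (5*(-⅕) + ⅔)*6² = (-1 + ⅔)*36 = -⅓*36 = -12)
(I + T) + F = (1703 - 1348/2937) - 12 = 5000363/2937 - 12 = 4965119/2937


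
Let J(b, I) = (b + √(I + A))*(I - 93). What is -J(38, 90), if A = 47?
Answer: 114 + 3*√137 ≈ 149.11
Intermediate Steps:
J(b, I) = (-93 + I)*(b + √(47 + I)) (J(b, I) = (b + √(I + 47))*(I - 93) = (b + √(47 + I))*(-93 + I) = (-93 + I)*(b + √(47 + I)))
-J(38, 90) = -(-93*38 - 93*√(47 + 90) + 90*38 + 90*√(47 + 90)) = -(-3534 - 93*√137 + 3420 + 90*√137) = -(-114 - 3*√137) = 114 + 3*√137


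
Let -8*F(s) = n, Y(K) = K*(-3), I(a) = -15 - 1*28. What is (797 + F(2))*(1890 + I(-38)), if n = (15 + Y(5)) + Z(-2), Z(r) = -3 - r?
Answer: 11778319/8 ≈ 1.4723e+6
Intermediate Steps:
I(a) = -43 (I(a) = -15 - 28 = -43)
Y(K) = -3*K
n = -1 (n = (15 - 3*5) + (-3 - 1*(-2)) = (15 - 15) + (-3 + 2) = 0 - 1 = -1)
F(s) = 1/8 (F(s) = -1/8*(-1) = 1/8)
(797 + F(2))*(1890 + I(-38)) = (797 + 1/8)*(1890 - 43) = (6377/8)*1847 = 11778319/8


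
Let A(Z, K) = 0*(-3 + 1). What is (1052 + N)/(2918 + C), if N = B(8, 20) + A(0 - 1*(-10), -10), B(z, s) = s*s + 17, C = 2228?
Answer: 1469/5146 ≈ 0.28546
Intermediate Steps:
B(z, s) = 17 + s**2 (B(z, s) = s**2 + 17 = 17 + s**2)
A(Z, K) = 0 (A(Z, K) = 0*(-2) = 0)
N = 417 (N = (17 + 20**2) + 0 = (17 + 400) + 0 = 417 + 0 = 417)
(1052 + N)/(2918 + C) = (1052 + 417)/(2918 + 2228) = 1469/5146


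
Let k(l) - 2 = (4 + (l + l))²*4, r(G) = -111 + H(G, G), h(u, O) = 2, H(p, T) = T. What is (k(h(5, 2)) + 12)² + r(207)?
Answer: 72996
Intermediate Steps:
r(G) = -111 + G
k(l) = 2 + 4*(4 + 2*l)² (k(l) = 2 + (4 + (l + l))²*4 = 2 + (4 + 2*l)²*4 = 2 + 4*(4 + 2*l)²)
(k(h(5, 2)) + 12)² + r(207) = ((2 + 16*(2 + 2)²) + 12)² + (-111 + 207) = ((2 + 16*4²) + 12)² + 96 = ((2 + 16*16) + 12)² + 96 = ((2 + 256) + 12)² + 96 = (258 + 12)² + 96 = 270² + 96 = 72900 + 96 = 72996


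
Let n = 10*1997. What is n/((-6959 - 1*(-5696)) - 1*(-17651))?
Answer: 9985/8194 ≈ 1.2186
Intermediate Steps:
n = 19970
n/((-6959 - 1*(-5696)) - 1*(-17651)) = 19970/((-6959 - 1*(-5696)) - 1*(-17651)) = 19970/((-6959 + 5696) + 17651) = 19970/(-1263 + 17651) = 19970/16388 = 19970*(1/16388) = 9985/8194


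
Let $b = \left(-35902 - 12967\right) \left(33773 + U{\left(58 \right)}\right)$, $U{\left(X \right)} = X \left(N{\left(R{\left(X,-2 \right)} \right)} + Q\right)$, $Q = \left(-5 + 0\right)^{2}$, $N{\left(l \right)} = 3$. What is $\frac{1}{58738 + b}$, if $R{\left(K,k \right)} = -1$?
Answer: $- \frac{1}{1729757255} \approx -5.7812 \cdot 10^{-10}$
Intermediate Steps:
$Q = 25$ ($Q = \left(-5\right)^{2} = 25$)
$U{\left(X \right)} = 28 X$ ($U{\left(X \right)} = X \left(3 + 25\right) = X 28 = 28 X$)
$b = -1729815993$ ($b = \left(-35902 - 12967\right) \left(33773 + 28 \cdot 58\right) = - 48869 \left(33773 + 1624\right) = \left(-48869\right) 35397 = -1729815993$)
$\frac{1}{58738 + b} = \frac{1}{58738 - 1729815993} = \frac{1}{-1729757255} = - \frac{1}{1729757255}$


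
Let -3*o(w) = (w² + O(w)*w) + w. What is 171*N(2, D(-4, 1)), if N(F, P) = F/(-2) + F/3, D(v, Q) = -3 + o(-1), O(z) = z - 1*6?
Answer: -57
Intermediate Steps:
O(z) = -6 + z (O(z) = z - 6 = -6 + z)
o(w) = -w/3 - w²/3 - w*(-6 + w)/3 (o(w) = -((w² + (-6 + w)*w) + w)/3 = -((w² + w*(-6 + w)) + w)/3 = -(w + w² + w*(-6 + w))/3 = -w/3 - w²/3 - w*(-6 + w)/3)
D(v, Q) = -16/3 (D(v, Q) = -3 + (⅓)*(-1)*(5 - 2*(-1)) = -3 + (⅓)*(-1)*(5 + 2) = -3 + (⅓)*(-1)*7 = -3 - 7/3 = -16/3)
N(F, P) = -F/6 (N(F, P) = F*(-½) + F*(⅓) = -F/2 + F/3 = -F/6)
171*N(2, D(-4, 1)) = 171*(-⅙*2) = 171*(-⅓) = -57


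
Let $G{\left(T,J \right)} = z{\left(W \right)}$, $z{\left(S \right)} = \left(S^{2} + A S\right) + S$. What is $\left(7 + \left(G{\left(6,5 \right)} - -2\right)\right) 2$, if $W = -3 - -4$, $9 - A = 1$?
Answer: $38$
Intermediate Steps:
$A = 8$ ($A = 9 - 1 = 8$)
$W = 1$ ($W = -3 + 4 = 1$)
$z{\left(S \right)} = S^{2} + 9 S$ ($z{\left(S \right)} = \left(S^{2} + 8 S\right) + S = S^{2} + 9 S$)
$G{\left(T,J \right)} = 10$ ($G{\left(T,J \right)} = 1 \left(9 + 1\right) = 1 \cdot 10 = 10$)
$\left(7 + \left(G{\left(6,5 \right)} - -2\right)\right) 2 = \left(7 + \left(10 - -2\right)\right) 2 = \left(7 + \left(10 + 2\right)\right) 2 = \left(7 + 12\right) 2 = 19 \cdot 2 = 38$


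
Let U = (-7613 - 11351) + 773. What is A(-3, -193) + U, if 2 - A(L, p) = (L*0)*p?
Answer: -18189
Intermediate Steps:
A(L, p) = 2 (A(L, p) = 2 - L*0*p = 2 - 0*p = 2 - 1*0 = 2 + 0 = 2)
U = -18191 (U = -18964 + 773 = -18191)
A(-3, -193) + U = 2 - 18191 = -18189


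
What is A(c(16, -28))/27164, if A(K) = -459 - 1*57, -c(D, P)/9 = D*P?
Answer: -129/6791 ≈ -0.018996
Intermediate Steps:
c(D, P) = -9*D*P
A(K) = -516 (A(K) = -459 - 57 = -516)
A(c(16, -28))/27164 = -516/27164 = -516*1/27164 = -129/6791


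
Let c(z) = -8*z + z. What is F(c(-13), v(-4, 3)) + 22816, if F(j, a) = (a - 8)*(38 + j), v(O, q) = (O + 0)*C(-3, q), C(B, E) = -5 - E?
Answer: 25912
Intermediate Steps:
c(z) = -7*z
v(O, q) = O*(-5 - q) (v(O, q) = (O + 0)*(-5 - q) = O*(-5 - q))
F(j, a) = (-8 + a)*(38 + j)
F(c(-13), v(-4, 3)) + 22816 = (-304 - (-56)*(-13) + 38*(-1*(-4)*(5 + 3)) + (-1*(-4)*(5 + 3))*(-7*(-13))) + 22816 = (-304 - 8*91 + 38*(-1*(-4)*8) - 1*(-4)*8*91) + 22816 = (-304 - 728 + 38*32 + 32*91) + 22816 = (-304 - 728 + 1216 + 2912) + 22816 = 3096 + 22816 = 25912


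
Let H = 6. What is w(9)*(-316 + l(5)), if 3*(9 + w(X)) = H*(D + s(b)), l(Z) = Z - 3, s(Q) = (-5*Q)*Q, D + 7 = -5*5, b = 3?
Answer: 51182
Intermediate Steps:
D = -32 (D = -7 - 5*5 = -7 - 25 = -32)
s(Q) = -5*Q**2
l(Z) = -3 + Z
w(X) = -163 (w(X) = -9 + (6*(-32 - 5*3**2))/3 = -9 + (6*(-32 - 5*9))/3 = -9 + (6*(-32 - 45))/3 = -9 + (6*(-77))/3 = -9 + (1/3)*(-462) = -9 - 154 = -163)
w(9)*(-316 + l(5)) = -163*(-316 + (-3 + 5)) = -163*(-316 + 2) = -163*(-314) = 51182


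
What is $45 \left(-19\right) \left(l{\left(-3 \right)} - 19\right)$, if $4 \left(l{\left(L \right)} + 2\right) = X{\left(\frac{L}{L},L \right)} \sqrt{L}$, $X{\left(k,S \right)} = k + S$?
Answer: $17955 + \frac{855 i \sqrt{3}}{2} \approx 17955.0 + 740.45 i$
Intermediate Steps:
$X{\left(k,S \right)} = S + k$
$l{\left(L \right)} = -2 + \frac{\sqrt{L} \left(1 + L\right)}{4}$ ($l{\left(L \right)} = -2 + \frac{\left(L + \frac{L}{L}\right) \sqrt{L}}{4} = -2 + \frac{\left(L + 1\right) \sqrt{L}}{4} = -2 + \frac{\left(1 + L\right) \sqrt{L}}{4} = -2 + \frac{\sqrt{L} \left(1 + L\right)}{4}$)
$45 \left(-19\right) \left(l{\left(-3 \right)} - 19\right) = 45 \left(-19\right) \left(\left(-2 + \frac{\sqrt{-3} \left(1 - 3\right)}{4}\right) - 19\right) = - 855 \left(\left(-2 + \frac{1}{4} i \sqrt{3} \left(-2\right)\right) - 19\right) = - 855 \left(\left(-2 - \frac{i \sqrt{3}}{2}\right) - 19\right) = - 855 \left(-21 - \frac{i \sqrt{3}}{2}\right) = 17955 + \frac{855 i \sqrt{3}}{2}$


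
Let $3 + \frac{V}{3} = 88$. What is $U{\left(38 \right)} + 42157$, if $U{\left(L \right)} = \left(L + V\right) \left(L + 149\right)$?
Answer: $96948$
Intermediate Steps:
$V = 255$ ($V = -9 + 3 \cdot 88 = -9 + 264 = 255$)
$U{\left(L \right)} = \left(149 + L\right) \left(255 + L\right)$ ($U{\left(L \right)} = \left(L + 255\right) \left(L + 149\right) = \left(255 + L\right) \left(149 + L\right) = \left(149 + L\right) \left(255 + L\right)$)
$U{\left(38 \right)} + 42157 = \left(37995 + 38^{2} + 404 \cdot 38\right) + 42157 = \left(37995 + 1444 + 15352\right) + 42157 = 54791 + 42157 = 96948$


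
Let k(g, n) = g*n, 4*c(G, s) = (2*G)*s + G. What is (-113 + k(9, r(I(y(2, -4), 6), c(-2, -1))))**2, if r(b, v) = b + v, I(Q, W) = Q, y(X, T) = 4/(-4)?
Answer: 55225/4 ≈ 13806.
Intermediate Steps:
y(X, T) = -1 (y(X, T) = 4*(-1/4) = -1)
c(G, s) = G/4 + G*s/2 (c(G, s) = ((2*G)*s + G)/4 = (2*G*s + G)/4 = (G + 2*G*s)/4 = G/4 + G*s/2)
(-113 + k(9, r(I(y(2, -4), 6), c(-2, -1))))**2 = (-113 + 9*(-1 + (1/4)*(-2)*(1 + 2*(-1))))**2 = (-113 + 9*(-1 + (1/4)*(-2)*(1 - 2)))**2 = (-113 + 9*(-1 + (1/4)*(-2)*(-1)))**2 = (-113 + 9*(-1 + 1/2))**2 = (-113 + 9*(-1/2))**2 = (-113 - 9/2)**2 = (-235/2)**2 = 55225/4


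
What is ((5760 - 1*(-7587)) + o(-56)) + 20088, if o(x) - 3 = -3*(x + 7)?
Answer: 33585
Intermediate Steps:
o(x) = -18 - 3*x (o(x) = 3 - 3*(x + 7) = 3 - 3*(7 + x) = 3 + (-21 - 3*x) = -18 - 3*x)
((5760 - 1*(-7587)) + o(-56)) + 20088 = ((5760 - 1*(-7587)) + (-18 - 3*(-56))) + 20088 = ((5760 + 7587) + (-18 + 168)) + 20088 = (13347 + 150) + 20088 = 13497 + 20088 = 33585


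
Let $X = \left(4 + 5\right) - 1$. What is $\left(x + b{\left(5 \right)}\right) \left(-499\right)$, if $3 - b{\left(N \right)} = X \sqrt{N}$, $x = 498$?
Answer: $-249999 + 3992 \sqrt{5} \approx -2.4107 \cdot 10^{5}$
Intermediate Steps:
$X = 8$ ($X = 9 - 1 = 8$)
$b{\left(N \right)} = 3 - 8 \sqrt{N}$
$\left(x + b{\left(5 \right)}\right) \left(-499\right) = \left(498 + \left(3 - 8 \sqrt{5}\right)\right) \left(-499\right) = \left(501 - 8 \sqrt{5}\right) \left(-499\right) = -249999 + 3992 \sqrt{5}$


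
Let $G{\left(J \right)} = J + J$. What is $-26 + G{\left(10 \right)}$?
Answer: $-6$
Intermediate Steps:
$G{\left(J \right)} = 2 J$
$-26 + G{\left(10 \right)} = -26 + 2 \cdot 10 = -26 + 20 = -6$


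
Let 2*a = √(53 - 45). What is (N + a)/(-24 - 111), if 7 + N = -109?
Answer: 116/135 - √2/135 ≈ 0.84878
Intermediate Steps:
N = -116 (N = -7 - 109 = -116)
a = √2 (a = √(53 - 45)/2 = √8/2 = (2*√2)/2 = √2 ≈ 1.4142)
(N + a)/(-24 - 111) = (-116 + √2)/(-24 - 111) = (-116 + √2)/(-135) = -(-116 + √2)/135 = 116/135 - √2/135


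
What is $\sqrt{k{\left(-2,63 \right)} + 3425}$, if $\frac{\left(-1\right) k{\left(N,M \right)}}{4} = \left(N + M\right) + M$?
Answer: $\sqrt{2929} \approx 54.12$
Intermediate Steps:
$k{\left(N,M \right)} = - 8 M - 4 N$ ($k{\left(N,M \right)} = - 4 \left(\left(N + M\right) + M\right) = - 4 \left(\left(M + N\right) + M\right) = - 4 \left(N + 2 M\right) = - 8 M - 4 N$)
$\sqrt{k{\left(-2,63 \right)} + 3425} = \sqrt{\left(\left(-8\right) 63 - -8\right) + 3425} = \sqrt{\left(-504 + 8\right) + 3425} = \sqrt{-496 + 3425} = \sqrt{2929}$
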